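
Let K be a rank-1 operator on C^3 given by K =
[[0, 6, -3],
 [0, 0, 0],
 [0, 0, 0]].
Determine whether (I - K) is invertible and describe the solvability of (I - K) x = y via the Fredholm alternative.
(I - K) is invertible (det(I - K) = 1 ≠ 0), so for every y in C^3 the equation (I - K) x = y has a unique solution.

K has rank 1, so it is an outer product K = u v^T: every row of K is a multiple of one row vector. Reading off the entries, u = (3, 0, 0) and v = (0, 2, -1) (row i of K equals u_i·v^T). A rank-one matrix u v^T satisfies K u = u (v·u) and kills the (2)-dimensional subspace v^⊥, so its characteristic polynomial is lambda^2 (lambda - v·u) with v·u = tr K = 0. Hence the eigenvalues of I - K are 1 (multiplicity 2) and 1 - (0) = 1, so det(I - K) = 1. (Direct check: I - K =
[[1, -6, 3],
 [0, 1, 0],
 [0, 0, 1]]
has determinant 1.) The finite-dimensional Fredholm alternative says: either (I - K) is invertible, or ker(I - K) ≠ {0} and then range(I - K) = ker((I - K)^*)^⊥, with dim ker(I - K) = dim ker((I - K)^*). Since det(I - K) ≠ 0, 1 is not an eigenvalue of K and ker(I - K) = {0}, so we are in the first case: for every y there is a unique x = (I - K)^(-1) y. Explicitly, by the Sherman–Morrison formula, (I - u v^T)^(-1) = I + u v^T/(1 - v·u), i.e. (I - K)^(-1) = I + K.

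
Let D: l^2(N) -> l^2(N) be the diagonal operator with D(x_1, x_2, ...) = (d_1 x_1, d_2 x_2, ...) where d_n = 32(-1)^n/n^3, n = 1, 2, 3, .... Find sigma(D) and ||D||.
sigma(D) = {32(-1)^n/n^3 : n ≥ 1} ∪ {0}; ||D|| = 32

A bounded diagonal operator on l^2 with diagonal entries d_n has spectrum equal to the closure of {d_n : n ≥ 1}: every d_n is an eigenvalue (with eigenvector e_n), so {d_n} ⊂ sigma(D); the spectrum is closed, so its closure is too; and for lambda not in the closure, (D - lambda I) has bounded inverse (the diagonal entries 1/(d_n - lambda) are bounded). For our sequence d_n = 32(-1)^n/n^3, n = 1, 2, 3, ...:
  - {d_n} = {32(-1)^n/n^3 : n ≥ 1}; the only limit point is 0
  - closure = {32(-1)^n/n^3 : n ≥ 1} ∪ {0}
For the norm: a diagonal operator has ||D|| = sup_n |d_n|. Here |d_n| = 32/n^3 is decreasing, so sup_n |d_n| = |d_1| = 32. So ||D|| = 32.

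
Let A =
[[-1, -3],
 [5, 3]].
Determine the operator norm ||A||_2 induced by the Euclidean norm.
||A||_2 = sqrt((44 + sqrt(1360))/2) ≈ 6.3592 (= sqrt(largest eigenvalue of A^T A))

||A||_2 = sigma_max(A) = sqrt(lambda_max(A^T A)). Form the symmetric matrix M = A^T A =
[[26, 18],
 [18, 18]].
Its characteristic polynomial (trace, determinant of M give the coefficients) is
  p(λ) = det(λ I - M) = λ^2 - 44λ + 144.
For λ^2 - 44λ + 144 the discriminant is 1360. It is nonnegative but not a perfect square, so the roots are real and irrational: λ = (44 ± sqrt(1360))/2 ≈ 40.4391, 3.5609.
So the eigenvalues of A^T A are ≈ 3.5609, 40.4391 (all ≥ 0, as they must be for A^T A). The largest is λ_max = (44 + sqrt(1360))/2 ≈ 40.4391, hence ||A||_2 = sqrt(λ_max) = sqrt((44 + sqrt(1360))/2) ≈ 6.3592.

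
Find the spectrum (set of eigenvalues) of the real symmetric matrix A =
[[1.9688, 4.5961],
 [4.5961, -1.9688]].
sigma(A) ≈ {-5, 5}

A is real symmetric, so its spectrum consists of real eigenvalues. Expanding the characteristic polynomial of the displayed matrix gives
  det(λ I - A) = p(λ) = λ^2 + (0)λ + (-25).
Solving p(λ) = 0 yields eigenvalues ≈ -5, 5. (A is shown rounded to 4 decimals, so these recover the underlying integer eigenvalues to within that precision.)
Verification: the trace of A = 0 equals the sum of eigenvalues 0, and det(A) ≈ -25.0003 matches the eigenvalue product -25.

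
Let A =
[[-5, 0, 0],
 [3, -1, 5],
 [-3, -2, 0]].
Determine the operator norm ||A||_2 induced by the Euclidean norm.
||A||_2 ≈ 7.1759 (= sqrt(largest eigenvalue of A^T A))

||A||_2 = sigma_max(A) = sqrt(lambda_max(A^T A)). Form the symmetric matrix M = A^T A =
[[43, 3, 15],
 [3, 5, -5],
 [15, -5, 25]].
Its characteristic polynomial (trace, sum of principal 2x2 minors, determinant of M give the coefficients) is
  p(λ) = det(λ I - M) = λ^3 - 73λ^2 + 1156λ - 2500.
No integer candidate from the rational root theorem (±divisors of 2500) is a root, so the roots are irrational. The cubic discriminant is Δ = 680656880 > 0, so there are three distinct real roots. p(2) = -472 and p(3) = 338 have opposite signs, so a root lies in (2, 3); Newton's method refines it to λ ≈ 2.5628. p(18) = 488 and p(19) = -30 have opposite signs, so a root lies in (18, 19); Newton's method refines it to λ ≈ 18.9438. p(51) = -766 and p(52) = 828 have opposite signs, so a root lies in (51, 52); Newton's method refines it to λ ≈ 51.4933. Check (Vieta): the three roots sum to 73, matching tr M = 73.
So the eigenvalues of A^T A are ≈ 2.5628, 18.9438, 51.4933 (all ≥ 0, as they must be for A^T A). The largest is λ_max ≈ 51.4933, hence ||A||_2 = sqrt(λ_max) ≈ 7.1759.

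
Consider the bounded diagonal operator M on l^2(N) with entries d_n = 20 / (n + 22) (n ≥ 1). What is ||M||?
||M|| = 20/23 (attained at n = 1)

For M diagonal, ||M|| = sup_n |d_n| = sup_n 20/(n + 22). This is positive and strictly decreasing in n, so the supremum is attained at n = 1: d_1 = 20/(1 + 22) = 20/23. Hence ||M|| = 20/23.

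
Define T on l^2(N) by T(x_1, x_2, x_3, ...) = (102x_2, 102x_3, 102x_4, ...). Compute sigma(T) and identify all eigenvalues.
sigma(T) = closed disk {z in C : |z| ≤ 102}; sigma_p(T) = open disk {z in C : |z| < 102}

Note T = 102·V where V is the unit left shift (V x)_k = x_{k+1}; so sigma(T) = 102·sigma(V) and ||T|| = 102||V||. ||T x||^2 = 10404sum_{k≥2} |x_k|^2 ≤ 10404||x||^2, with equality on {x : x_1 = 0}, so ||T|| = 102. For any lambda with |lambda| < 102, set r = lambda/102 (|r| < 1); the vector x = (1, r, r^2, ...) is in l^2 and satisfies T x = 102(r, r^2, ...) = lambda x, so lambda is an eigenvalue. On the boundary |lambda| = 102 the geometric series diverges, so no l^2 eigenvector exists, but these lambda lie in the approximate point spectrum. Hence sigma(T) is the closed disk of radius 102 and sigma_p(T) is the open disk.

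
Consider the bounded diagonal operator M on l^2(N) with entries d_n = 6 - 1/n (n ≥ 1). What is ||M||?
||M|| = 6

For a diagonal operator on l^2 with entries d_n, ||M|| = sup_n |d_n|. Here d_1 = 5, d_2 = 11/2, ..., and d_n = 6 - 1/n increases monotonically toward 6. All terms lie in [5, 6), so |d_n| = d_n and the supremum is the limit 6, which is not attained by any individual d_n. Hence ||M|| = 6.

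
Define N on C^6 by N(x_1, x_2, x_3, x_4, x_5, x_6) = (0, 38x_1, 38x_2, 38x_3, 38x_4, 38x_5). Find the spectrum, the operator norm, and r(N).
sigma(N) = {0}; ||N|| = 38; r(N) = 0. (N is nilpotent with N^6 = 0.)

On C^6, N is a strictly lower-triangular matrix with 38 on the subdiagonal and zeros elsewhere, so its characteristic polynomial is lambda^6 and every eigenvalue is 0: sigma(N) = {0}. For the operator norm, N e_i = 38e_{i+1} for i = 1, ..., 5 and N e_6 = 0, so the singular values of N are 38 (with multiplicity 5) and 0; hence ||N|| = 38. The spectral radius r(N) = max|lambda| = 0. Note ||N|| > r(N) — characteristic of non-normal nilpotent operators. Indeed N^6 = 0.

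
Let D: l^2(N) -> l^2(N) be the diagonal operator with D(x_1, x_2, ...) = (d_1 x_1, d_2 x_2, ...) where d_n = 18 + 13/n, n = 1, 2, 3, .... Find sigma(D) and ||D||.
sigma(D) = {18 + 13/n : n ≥ 1} ∪ {18}; ||D|| = 31

A bounded diagonal operator on l^2 with diagonal entries d_n has spectrum equal to the closure of {d_n : n ≥ 1}: every d_n is an eigenvalue (with eigenvector e_n), so {d_n} ⊂ sigma(D); the spectrum is closed, so its closure is too; and for lambda not in the closure, (D - lambda I) has bounded inverse (the diagonal entries 1/(d_n - lambda) are bounded). For our sequence d_n = 18 + 13/n, n = 1, 2, 3, ...:
  - {d_n} = {18 + 13/n : n ≥ 1}; the only limit point is 18
  - closure = {18 + 13/n : n ≥ 1} ∪ {18}
For the norm: a diagonal operator has ||D|| = sup_n |d_n|. Here d_n = 18 + 13/n is positive and decreasing, so sup_n |d_n| = d_1 = 18 + 13 = 31. So ||D|| = 31.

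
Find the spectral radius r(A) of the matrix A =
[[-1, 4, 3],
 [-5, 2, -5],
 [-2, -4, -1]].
r(A) ≈ 4.9553

The eigenvalues of A are the roots of its characteristic polynomial. With M = A (coefficients from the trace, the sum of principal 2x2 minors, and det A):
  p(λ) = det(λ I - M) = λ^3 + 3λ - 114.
No integer candidate from the rational root theorem (±divisors of 114) is a root, so the roots are irrational. The cubic discriminant is Δ = -351000 < 0, so there is one real root and a complex-conjugate pair. p(4) = -38 and p(5) = 26 have opposite signs, so a root lies in (4, 5); Newton's method refines it to λ ≈ 4.6427. Dividing out (λ - (4.6427)) leaves approximately λ^2 + 4.6427λ + 24.5547. For λ^2 + 4.6427λ + 24.5547 the discriminant is -76.664. It is negative, so the remaining roots are the complex-conjugate pair λ ≈ -2.3214 ± 4.3779i. Their product equals the constant term, so |λ|^2 ≈ 24.5547 and |λ| ≈ 4.9553.
Thus the eigenvalues (to 4 decimals) are 4.6427 (modulus 4.6427); -2.3214 ± 4.3779i (modulus 4.9553). The spectral radius is the largest modulus: r(A) ≈ 4.9553. (Cross-check: r(A) ≤ ||A||_2 ≈ 7.526; equality holds whenever A is normal, though it can also hold for some non-normal A.)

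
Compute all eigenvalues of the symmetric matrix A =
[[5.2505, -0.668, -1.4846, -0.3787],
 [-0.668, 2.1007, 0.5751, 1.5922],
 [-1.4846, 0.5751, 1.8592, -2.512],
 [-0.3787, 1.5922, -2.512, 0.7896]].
sigma(A) ≈ {-2, 2, 4, 6}

A is real symmetric, so its spectrum consists of real eigenvalues. Expanding the characteristic polynomial of the displayed matrix gives
  det(λ I - A) = p(λ) = λ^4 + (-10)λ^3 + (20)λ^2 + (40)λ + (-96).
Solving p(λ) = 0 yields eigenvalues ≈ -2, 2, 4, 6. (A is shown rounded to 4 decimals, so these recover the underlying integer eigenvalues to within that precision.)
Verification: the trace of A = 10 equals the sum of eigenvalues 10, and det(A) ≈ -96.0010 matches the eigenvalue product -96.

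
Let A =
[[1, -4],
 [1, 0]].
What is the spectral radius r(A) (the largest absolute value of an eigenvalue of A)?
r(A) = 2

The eigenvalues of A are the roots of its characteristic polynomial. With M = A (coefficients from the trace and determinant):
  p(λ) = det(λ I - M) = λ^2 - λ + 4.
For λ^2 - λ + 4 the discriminant is -15. It is negative, so the roots are the complex-conjugate pair λ = 1/2 ± (sqrt(15)/2) i ≈ 0.5 ± 1.9365i. For a conjugate pair the product of the roots equals the constant term, so |λ|^2 = 4 and |λ| = sqrt(4) = 2.
Thus the eigenvalues (to 4 decimals) are 0.5 ± 1.9365i (modulus 2). The spectral radius is the largest modulus: r(A) = 2. (Cross-check: r(A) ≤ ||A||_2 ≈ 4.1306; equality holds whenever A is normal, though it can also hold for some non-normal A.)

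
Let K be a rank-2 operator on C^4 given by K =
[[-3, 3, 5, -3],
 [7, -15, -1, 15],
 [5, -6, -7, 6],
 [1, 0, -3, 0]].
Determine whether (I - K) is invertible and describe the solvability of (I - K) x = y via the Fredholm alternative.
(I - K) is invertible (det(I - K) = 166 ≠ 0), so for every y in C^4 the equation (I - K) x = y has a unique solution.

K has rank 2 and factors as K = U V^T = u1 v1^T + u2 v2^T with u1 = (2, -2, -3, -1), v1 = (-2, 3, 2, -3), u2 = (-1, -3, 1, 1), v2 = (-1, 3, -1, -3) (multiplying out reproduces the displayed K). The nonzero eigenvalues of U V^T coincide with those of the 2 x 2 matrix G = V^T U = [[v1·u1, v1·u2], [v2·u1, v2·u2]] = [[-13, -8], [-2, -12]], and by the Sylvester determinant identity det(I_4 - U V^T) = det(I_2 - V^T U) = det([[14, 8], [2, 13]]) = (14)(13) - (8)(2) = 166. (Direct check: I - K =
[[4, -3, -5, 3],
 [-7, 16, 1, -15],
 [-5, 6, 8, -6],
 [-1, 0, 3, 1]]
has determinant 166.) The finite-dimensional Fredholm alternative says: either (I - K) is invertible, or ker(I - K) ≠ {0} and then range(I - K) = ker((I - K)^*)^⊥, with dim ker(I - K) = dim ker((I - K)^*). Since det(I - K) ≠ 0, 1 is not an eigenvalue of K and ker(I - K) = {0}, so we are in the first case: for every y there is a unique x = (I - K)^(-1) y. (Explicitly, by the Woodbury identity, (I - U V^T)^(-1) = I + U (I_2 - G)^(-1) V^T.)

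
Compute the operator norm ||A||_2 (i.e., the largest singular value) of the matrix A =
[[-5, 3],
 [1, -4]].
||A||_2 = sqrt((51 + sqrt(1445))/2) ≈ 6.6713 (= sqrt(largest eigenvalue of A^T A))

||A||_2 = sigma_max(A) = sqrt(lambda_max(A^T A)). Form the symmetric matrix M = A^T A =
[[26, -19],
 [-19, 25]].
Its characteristic polynomial (trace, determinant of M give the coefficients) is
  p(λ) = det(λ I - M) = λ^2 - 51λ + 289.
For λ^2 - 51λ + 289 the discriminant is 1445. It is nonnegative but not a perfect square, so the roots are real and irrational: λ = (51 ± sqrt(1445))/2 ≈ 44.5066, 6.4934.
So the eigenvalues of A^T A are ≈ 6.4934, 44.5066 (all ≥ 0, as they must be for A^T A). The largest is λ_max = (51 + sqrt(1445))/2 ≈ 44.5066, hence ||A||_2 = sqrt(λ_max) = sqrt((51 + sqrt(1445))/2) ≈ 6.6713.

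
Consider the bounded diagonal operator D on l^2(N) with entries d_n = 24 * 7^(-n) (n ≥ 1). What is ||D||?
||D|| = 24/7 (attained at n = 1)

For D diagonal, ||D|| = sup_n |d_n|. The sequence d_n = 24 * 7^(-n) is positive and strictly decreasing (ratio 7^(-1) < 1), so the supremum is d_1 = 24/7. Hence ||D|| = 24/7.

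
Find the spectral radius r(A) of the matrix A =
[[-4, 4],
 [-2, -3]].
r(A) = sqrt(20) ≈ 4.4721

The eigenvalues of A are the roots of its characteristic polynomial. With M = A (coefficients from the trace and determinant):
  p(λ) = det(λ I - M) = λ^2 + 7λ + 20.
For λ^2 + 7λ + 20 the discriminant is -31. It is negative, so the roots are the complex-conjugate pair λ = -7/2 ± (sqrt(31)/2) i ≈ -3.5 ± 2.7839i. For a conjugate pair the product of the roots equals the constant term, so |λ|^2 = 20 and |λ| = sqrt(20) ≈ 4.4721.
Thus the eigenvalues (to 4 decimals) are -3.5 ± 2.7839i (modulus 4.4721). The spectral radius is the largest modulus: r(A) = sqrt(20) ≈ 4.4721. (Cross-check: r(A) ≤ ||A||_2 ≈ 5.7278; equality holds whenever A is normal, though it can also hold for some non-normal A.)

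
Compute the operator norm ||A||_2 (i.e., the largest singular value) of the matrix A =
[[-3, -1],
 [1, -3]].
||A||_2 = sqrt(10) ≈ 3.1623 (= sqrt(largest eigenvalue of A^T A))

||A||_2 = sigma_max(A) = sqrt(lambda_max(A^T A)). Form the symmetric matrix M = A^T A =
[[10, 0],
 [0, 10]].
Its characteristic polynomial (trace, determinant of M give the coefficients) is
  p(λ) = det(λ I - M) = λ^2 - 20λ + 100.
For λ^2 - 20λ + 100 the discriminant is 0. It is a perfect square (0^2), so the roots are rational: λ = (20 ± 0)/2 = 10, 10.
So the eigenvalues of A^T A are ≈ 10, 10 (all ≥ 0, as they must be for A^T A). The largest is λ_max = 10, hence ||A||_2 = sqrt(λ_max) = sqrt(10) ≈ 3.1623.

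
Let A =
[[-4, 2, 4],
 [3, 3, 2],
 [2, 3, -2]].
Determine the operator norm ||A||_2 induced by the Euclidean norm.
||A||_2 ≈ 6.3816 (= sqrt(largest eigenvalue of A^T A))

||A||_2 = sigma_max(A) = sqrt(lambda_max(A^T A)). Form the symmetric matrix M = A^T A =
[[29, 7, -14],
 [7, 22, 8],
 [-14, 8, 24]].
Its characteristic polynomial (trace, sum of principal 2x2 minors, determinant of M give the coefficients) is
  p(λ) = det(λ I - M) = λ^3 - 75λ^2 + 1553λ - 6400.
No integer candidate from the rational root theorem (±divisors of 6400) is a root, so the roots are irrational. The cubic discriminant is Δ = 96268117 > 0, so there are three distinct real roots. p(5) = -385 and p(6) = 434 have opposite signs, so a root lies in (5, 6); Newton's method refines it to λ ≈ 5.4524. p(28) = 236 and p(29) = -49 have opposite signs, so a root lies in (28, 29); Newton's method refines it to λ ≈ 28.8225. p(40) = -280 and p(41) = 119 have opposite signs, so a root lies in (40, 41); Newton's method refines it to λ ≈ 40.7251. Check (Vieta): the three roots sum to 75, matching tr M = 75.
So the eigenvalues of A^T A are ≈ 5.4524, 28.8225, 40.7251 (all ≥ 0, as they must be for A^T A). The largest is λ_max ≈ 40.7251, hence ||A||_2 = sqrt(λ_max) ≈ 6.3816.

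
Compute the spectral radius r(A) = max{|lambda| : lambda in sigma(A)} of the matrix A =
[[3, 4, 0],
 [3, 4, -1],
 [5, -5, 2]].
r(A) = 7

The eigenvalues of A are the roots of its characteristic polynomial. With M = A (coefficients from the trace, the sum of principal 2x2 minors, and det A):
  p(λ) = det(λ I - M) = λ^3 - 9λ^2 + 9λ + 35.
By the rational root theorem any rational root is an integer divisor of 35. Testing λ = 7: p(7) = 343 - 441 + 63 + 35 = 0, so λ = 7 is a root. Dividing out (λ - 7) leaves p(λ) = (λ - 7)(λ^2 - 2λ - 5). For λ^2 - 2λ - 5 the discriminant is 24. It is nonnegative but not a perfect square, so the roots are real and irrational: λ = (2 ± sqrt(24))/2 ≈ 3.4495, -1.4495.
Thus the eigenvalues (to 4 decimals) are 3.4495 (modulus 3.4495); -1.4495 (modulus 1.4495); 7 (modulus 7). The spectral radius is the largest modulus: r(A) = 7. (Cross-check: r(A) ≤ ||A||_2 ≈ 7.8068; equality holds whenever A is normal, though it can also hold for some non-normal A.)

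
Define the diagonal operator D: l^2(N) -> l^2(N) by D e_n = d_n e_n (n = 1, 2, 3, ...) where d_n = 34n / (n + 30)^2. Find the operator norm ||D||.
||D|| = 17/60 (attained at n = 30)

For D diagonal, ||D|| = sup_n |d_n|. Treat f(x) = 34x / (x + 30)^2 for real x > 0. By the quotient rule, f'(x) = 34(30 - x)/(x + 30)^3, which is positive for x < 30 and negative for x > 30. So f has a unique maximum at x = 30, and since 30 is a positive integer, the supremum over n ≥ 1 is attained at n = 30: d_30 = 34·30/(30 + 30)^2 = 34·30/3600 = 17/60. Hence ||D|| = 17/60.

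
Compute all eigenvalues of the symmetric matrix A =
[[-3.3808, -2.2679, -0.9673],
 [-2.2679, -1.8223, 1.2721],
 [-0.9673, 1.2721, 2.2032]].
sigma(A) ≈ {-5, -1, 3}

A is real symmetric, so its spectrum consists of real eigenvalues. Expanding the characteristic polynomial of the displayed matrix gives
  det(λ I - A) = p(λ) = λ^3 + (3)λ^2 + (-13)λ + (-14.999).
Solving p(λ) = 0 yields eigenvalues ≈ -5, -1, 3. (A is shown rounded to 4 decimals, so these recover the underlying integer eigenvalues to within that precision.)
Verification: the trace of A = -3 equals the sum of eigenvalues -3, and det(A) ≈ 14.9990 matches the eigenvalue product 15.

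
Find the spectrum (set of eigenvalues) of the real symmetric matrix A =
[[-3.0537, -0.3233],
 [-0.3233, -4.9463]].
sigma(A) ≈ {-5, -3}

A is real symmetric, so its spectrum consists of real eigenvalues. Expanding the characteristic polynomial of the displayed matrix gives
  det(λ I - A) = p(λ) = λ^2 + (8)λ + (15).
Solving p(λ) = 0 yields eigenvalues ≈ -5, -3. (A is shown rounded to 4 decimals, so these recover the underlying integer eigenvalues to within that precision.)
Verification: the trace of A = -8 equals the sum of eigenvalues -8, and det(A) ≈ 15.0000 matches the eigenvalue product 15.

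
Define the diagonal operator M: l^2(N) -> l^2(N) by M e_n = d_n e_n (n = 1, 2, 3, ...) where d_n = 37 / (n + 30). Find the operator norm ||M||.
||M|| = 37/31 (attained at n = 1)

For M diagonal, ||M|| = sup_n |d_n| = sup_n 37/(n + 30). This is positive and strictly decreasing in n, so the supremum is attained at n = 1: d_1 = 37/(1 + 30) = 37/31. Hence ||M|| = 37/31.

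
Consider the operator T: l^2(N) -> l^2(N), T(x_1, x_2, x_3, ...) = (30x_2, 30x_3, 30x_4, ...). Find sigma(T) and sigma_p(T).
sigma(T) = closed disk {z in C : |z| ≤ 30}; sigma_p(T) = open disk {z in C : |z| < 30}

Note T = 30·V where V is the unit left shift (V x)_k = x_{k+1}; so sigma(T) = 30·sigma(V) and ||T|| = 30||V||. ||T x||^2 = 900sum_{k≥2} |x_k|^2 ≤ 900||x||^2, with equality on {x : x_1 = 0}, so ||T|| = 30. For any lambda with |lambda| < 30, set r = lambda/30 (|r| < 1); the vector x = (1, r, r^2, ...) is in l^2 and satisfies T x = 30(r, r^2, ...) = lambda x, so lambda is an eigenvalue. On the boundary |lambda| = 30 the geometric series diverges, so no l^2 eigenvector exists, but these lambda lie in the approximate point spectrum. Hence sigma(T) is the closed disk of radius 30 and sigma_p(T) is the open disk.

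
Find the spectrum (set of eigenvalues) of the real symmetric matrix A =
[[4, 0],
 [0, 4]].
sigma(A) ≈ {4} (4 with multiplicity 2)

A is real symmetric, so its spectrum consists of real eigenvalues. Expanding the characteristic polynomial of the displayed matrix gives
  det(λ I - A) = p(λ) = λ^2 + (-8)λ + (16).
Solving p(λ) = 0 yields eigenvalues ≈ 4, 4. (A is shown rounded to 4 decimals, so these recover the underlying integer eigenvalues to within that precision.)
Verification: the trace of A = 8 equals the sum of eigenvalues 8, and det(A) ≈ 16.0000 matches the eigenvalue product 16.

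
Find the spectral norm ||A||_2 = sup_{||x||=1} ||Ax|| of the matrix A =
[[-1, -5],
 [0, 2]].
||A||_2 = sqrt((30 + sqrt(884))/2) ≈ 5.465 (= sqrt(largest eigenvalue of A^T A))

||A||_2 = sigma_max(A) = sqrt(lambda_max(A^T A)). Form the symmetric matrix M = A^T A =
[[1, 5],
 [5, 29]].
Its characteristic polynomial (trace, determinant of M give the coefficients) is
  p(λ) = det(λ I - M) = λ^2 - 30λ + 4.
For λ^2 - 30λ + 4 the discriminant is 884. It is nonnegative but not a perfect square, so the roots are real and irrational: λ = (30 ± sqrt(884))/2 ≈ 29.8661, 0.1339.
So the eigenvalues of A^T A are ≈ 0.1339, 29.8661 (all ≥ 0, as they must be for A^T A). The largest is λ_max = (30 + sqrt(884))/2 ≈ 29.8661, hence ||A||_2 = sqrt(λ_max) = sqrt((30 + sqrt(884))/2) ≈ 5.465.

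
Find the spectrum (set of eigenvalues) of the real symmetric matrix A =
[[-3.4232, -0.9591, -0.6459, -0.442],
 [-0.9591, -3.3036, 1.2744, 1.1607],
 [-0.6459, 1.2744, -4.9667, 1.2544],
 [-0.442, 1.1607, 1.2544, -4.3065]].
sigma(A) ≈ {-6, -5, -4, -1}

A is real symmetric, so its spectrum consists of real eigenvalues. Expanding the characteristic polynomial of the displayed matrix gives
  det(λ I - A) = p(λ) = λ^4 + (16)λ^3 + (89)λ^2 + (193.9971)λ + (119.9938).
Solving p(λ) = 0 yields eigenvalues ≈ -6, -5, -4, -1. (A is shown rounded to 4 decimals, so these recover the underlying integer eigenvalues to within that precision.)
Verification: the trace of A = -16 equals the sum of eigenvalues -16, and det(A) ≈ 119.9938 matches the eigenvalue product 120.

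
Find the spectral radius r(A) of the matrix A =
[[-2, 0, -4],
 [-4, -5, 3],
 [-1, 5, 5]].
r(A) ≈ 7.3384

The eigenvalues of A are the roots of its characteristic polynomial. With M = A (coefficients from the trace, the sum of principal 2x2 minors, and det A):
  p(λ) = det(λ I - M) = λ^3 + 2λ^2 - 44λ - 180.
No integer candidate from the rational root theorem (±divisors of 180) is a root, so the roots are irrational. The cubic discriminant is Δ = -235440 < 0, so there is one real root and a complex-conjugate pair. p(7) = -47 and p(8) = 108 have opposite signs, so a root lies in (7, 8); Newton's method refines it to λ ≈ 7.3384. Dividing out (λ - (7.3384)) leaves approximately λ^2 + 9.3384λ + 24.5286. For λ^2 + 9.3384λ + 24.5286 the discriminant is -10.909. It is negative, so the remaining roots are the complex-conjugate pair λ ≈ -4.6692 ± 1.6514i. Their product equals the constant term, so |λ|^2 ≈ 24.5286 and |λ| ≈ 4.9526.
Thus the eigenvalues (to 4 decimals) are 7.3384 (modulus 7.3384); -4.6692 ± 1.6514i (modulus 4.9526). The spectral radius is the largest modulus: r(A) ≈ 7.3384. (Cross-check: r(A) ≤ ||A||_2 ≈ 7.7909; equality holds whenever A is normal, though it can also hold for some non-normal A.)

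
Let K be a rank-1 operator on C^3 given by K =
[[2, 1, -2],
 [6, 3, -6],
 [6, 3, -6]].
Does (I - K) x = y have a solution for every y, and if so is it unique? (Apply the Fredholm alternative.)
(I - K) is invertible (det(I - K) = 2 ≠ 0), so for every y in C^3 the equation (I - K) x = y has a unique solution.

K has rank 1, so it is an outer product K = u v^T: every row of K is a multiple of one row vector. Reading off the entries, u = (-1, -3, -3) and v = (-2, -1, 2) (row i of K equals u_i·v^T). A rank-one matrix u v^T satisfies K u = u (v·u) and kills the (2)-dimensional subspace v^⊥, so its characteristic polynomial is lambda^2 (lambda - v·u) with v·u = tr K = -1. Hence the eigenvalues of I - K are 1 (multiplicity 2) and 1 - (-1) = 2, so det(I - K) = 2. (Direct check: I - K =
[[-1, -1, 2],
 [-6, -2, 6],
 [-6, -3, 7]]
has determinant 2.) The finite-dimensional Fredholm alternative says: either (I - K) is invertible, or ker(I - K) ≠ {0} and then range(I - K) = ker((I - K)^*)^⊥, with dim ker(I - K) = dim ker((I - K)^*). Since det(I - K) ≠ 0, 1 is not an eigenvalue of K and ker(I - K) = {0}, so we are in the first case: for every y there is a unique x = (I - K)^(-1) y. Explicitly, by the Sherman–Morrison formula, (I - u v^T)^(-1) = I + u v^T/(1 - v·u), i.e. (I - K)^(-1) = I + K/(2).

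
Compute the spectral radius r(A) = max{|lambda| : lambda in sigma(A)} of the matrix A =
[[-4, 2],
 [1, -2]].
r(A) = (6 + sqrt(12))/2 ≈ 4.7321

The eigenvalues of A are the roots of its characteristic polynomial. With M = A (coefficients from the trace and determinant):
  p(λ) = det(λ I - M) = λ^2 + 6λ + 6.
For λ^2 + 6λ + 6 the discriminant is 12. It is nonnegative but not a perfect square, so the roots are real and irrational: λ = (-6 ± sqrt(12))/2 ≈ -1.2679, -4.7321.
Thus the eigenvalues (to 4 decimals) are -1.2679 (modulus 1.2679); -4.7321 (modulus 4.7321). The spectral radius is the largest modulus: r(A) = (6 + sqrt(12))/2 ≈ 4.7321. (Cross-check: r(A) ≤ ||A||_2 ≈ 4.8442; equality holds whenever A is normal, though it can also hold for some non-normal A.)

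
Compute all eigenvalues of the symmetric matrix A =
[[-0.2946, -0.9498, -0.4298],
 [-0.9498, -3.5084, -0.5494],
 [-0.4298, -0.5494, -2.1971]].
sigma(A) ≈ {-4, -2, 0}

A is real symmetric, so its spectrum consists of real eigenvalues. Expanding the characteristic polynomial of the displayed matrix gives
  det(λ I - A) = p(λ) = λ^3 + (6)λ^2 + (8)λ + (0).
Solving p(λ) = 0 yields eigenvalues ≈ -4, -2, 0. (A is shown rounded to 4 decimals, so these recover the underlying integer eigenvalues to within that precision.)
Verification: the trace of A = -6 equals the sum of eigenvalues -6, and det(A) ≈ -0.0004 matches the eigenvalue product 0.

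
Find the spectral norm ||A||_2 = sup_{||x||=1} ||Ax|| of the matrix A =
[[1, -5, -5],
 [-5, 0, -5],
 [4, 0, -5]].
||A||_2 ≈ 9.2434 (= sqrt(largest eigenvalue of A^T A))

||A||_2 = sigma_max(A) = sqrt(lambda_max(A^T A)). Form the symmetric matrix M = A^T A =
[[42, -5, 0],
 [-5, 25, 25],
 [0, 25, 75]].
Its characteristic polynomial (trace, sum of principal 2x2 minors, determinant of M give the coefficients) is
  p(λ) = det(λ I - M) = λ^3 - 142λ^2 + 5425λ - 50625.
No integer candidate from the rational root theorem (±divisors of 50625) is a root, so the roots are irrational. The cubic discriminant is Δ = 7762130625 > 0, so there are three distinct real roots. p(13) = -1901 and p(14) = 237 have opposite signs, so a root lies in (13, 14); Newton's method refines it to λ ≈ 13.8843. p(42) = 825 and p(43) = -401 have opposite signs, so a root lies in (42, 43); Newton's method refines it to λ ≈ 42.6755. p(85) = -1325 and p(86) = 1749 have opposite signs, so a root lies in (85, 86); Newton's method refines it to λ ≈ 85.4402. Check (Vieta): the three roots sum to 142, matching tr M = 142.
So the eigenvalues of A^T A are ≈ 13.8843, 42.6755, 85.4402 (all ≥ 0, as they must be for A^T A). The largest is λ_max ≈ 85.4402, hence ||A||_2 = sqrt(λ_max) ≈ 9.2434.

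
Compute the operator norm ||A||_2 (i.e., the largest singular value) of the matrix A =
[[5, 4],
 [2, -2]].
||A||_2 = sqrt((49 + sqrt(1105))/2) ≈ 6.4125 (= sqrt(largest eigenvalue of A^T A))

||A||_2 = sigma_max(A) = sqrt(lambda_max(A^T A)). Form the symmetric matrix M = A^T A =
[[29, 16],
 [16, 20]].
Its characteristic polynomial (trace, determinant of M give the coefficients) is
  p(λ) = det(λ I - M) = λ^2 - 49λ + 324.
For λ^2 - 49λ + 324 the discriminant is 1105. It is nonnegative but not a perfect square, so the roots are real and irrational: λ = (49 ± sqrt(1105))/2 ≈ 41.1208, 7.8792.
So the eigenvalues of A^T A are ≈ 7.8792, 41.1208 (all ≥ 0, as they must be for A^T A). The largest is λ_max = (49 + sqrt(1105))/2 ≈ 41.1208, hence ||A||_2 = sqrt(λ_max) = sqrt((49 + sqrt(1105))/2) ≈ 6.4125.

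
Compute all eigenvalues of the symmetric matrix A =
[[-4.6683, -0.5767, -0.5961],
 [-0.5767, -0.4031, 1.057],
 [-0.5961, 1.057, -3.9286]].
sigma(A) ≈ {-5, -4, 0}

A is real symmetric, so its spectrum consists of real eigenvalues. Expanding the characteristic polynomial of the displayed matrix gives
  det(λ I - A) = p(λ) = λ^3 + (9)λ^2 + (20)λ + (0).
Solving p(λ) = 0 yields eigenvalues ≈ -5, -4, 0. (A is shown rounded to 4 decimals, so these recover the underlying integer eigenvalues to within that precision.)
Verification: the trace of A = -9 equals the sum of eigenvalues -9, and det(A) ≈ -0.0006 matches the eigenvalue product 0.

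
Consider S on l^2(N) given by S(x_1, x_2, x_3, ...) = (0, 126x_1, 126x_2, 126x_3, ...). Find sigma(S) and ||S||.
sigma(S) = closed disk {z in C : |z| ≤ 126}; ||S|| = 126

Note S = 126·U where U is the unit right shift (U x)_k = x_{k-1} (with x_0 := 0); so ||S|| = 126||U|| and sigma(S) = 126·sigma(U). ||S x||^2 = sum_{k≥1} |126x_k|^2 = 15876||x||^2, so ||S|| = 126 and sigma(S) ⊂ {|z| ≤ 126}. For any |lambda| < 126, the equation (S - lambda I) x = 0 forces x_1 = 0, then 126x_k = lambda x_{k+1} ⇒ x = 0, so S has no eigenvalues. But (S - lambda I) is not surjective for |lambda| < 126: solving (S - lambda I) x = e_1 would require x_n proportional to (lambda/126)^(-n), which is not in l^2. So every |lambda| < 126 lies in the residual spectrum. The boundary |lambda| = 126 is in the approximate point spectrum (the spectrum is closed). Hence sigma(S) is the closed disk of radius 126.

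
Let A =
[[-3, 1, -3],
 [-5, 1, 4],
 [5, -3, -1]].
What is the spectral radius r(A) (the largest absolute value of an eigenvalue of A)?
r(A) ≈ 5.3645

The eigenvalues of A are the roots of its characteristic polynomial. With M = A (coefficients from the trace, the sum of principal 2x2 minors, and det A):
  p(λ) = det(λ I - M) = λ^3 + 3λ^2 + 31λ + 48.
No integer candidate from the rational root theorem (±divisors of 48) is a root, so the roots are irrational. The cubic discriminant is Δ = -97555 < 0, so there is one real root and a complex-conjugate pair. p(-2) = -10 and p(-1) = 19 have opposite signs, so a root lies in (-2, -1); Newton's method refines it to λ ≈ -1.6679. Dividing out (λ - (-1.6679)) leaves approximately λ^2 + 1.3321λ + 28.7782. For λ^2 + 1.3321λ + 28.7782 the discriminant is -113.3384. It is negative, so the remaining roots are the complex-conjugate pair λ ≈ -0.666 ± 5.323i. Their product equals the constant term, so |λ|^2 ≈ 28.7782 and |λ| ≈ 5.3645.
Thus the eigenvalues (to 4 decimals) are -1.6679 (modulus 1.6679); -0.666 ± 5.323i (modulus 5.3645). The spectral radius is the largest modulus: r(A) ≈ 5.3645. (Cross-check: r(A) ≤ ||A||_2 ≈ 8.5925; equality holds whenever A is normal, though it can also hold for some non-normal A.)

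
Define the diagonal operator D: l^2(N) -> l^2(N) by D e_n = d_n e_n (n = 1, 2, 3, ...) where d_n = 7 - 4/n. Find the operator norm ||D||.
||D|| = 7

For a diagonal operator on l^2 with entries d_n, ||D|| = sup_n |d_n|. Here d_1 = 3, d_2 = 5, ..., and d_n = 7 - 4/n increases monotonically toward 7. All terms lie in [3, 7), so |d_n| = d_n and the supremum is the limit 7, which is not attained by any individual d_n. Hence ||D|| = 7.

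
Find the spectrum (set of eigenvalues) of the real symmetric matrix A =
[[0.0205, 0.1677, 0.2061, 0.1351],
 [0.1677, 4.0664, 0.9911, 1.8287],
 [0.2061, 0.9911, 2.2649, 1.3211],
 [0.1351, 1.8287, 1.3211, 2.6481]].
sigma(A) ≈ {0, 1, 2, 6}

A is real symmetric, so its spectrum consists of real eigenvalues. Expanding the characteristic polynomial of the displayed matrix gives
  det(λ I - A) = p(λ) = λ^4 + (-9)λ^3 + (20)λ^2 + (-12)λ + (0).
Solving p(λ) = 0 yields eigenvalues ≈ 0, 1, 2, 6. (A is shown rounded to 4 decimals, so these recover the underlying integer eigenvalues to within that precision.)
Verification: the trace of A = 9 equals the sum of eigenvalues 9, and det(A) ≈ -0.0001 matches the eigenvalue product 0.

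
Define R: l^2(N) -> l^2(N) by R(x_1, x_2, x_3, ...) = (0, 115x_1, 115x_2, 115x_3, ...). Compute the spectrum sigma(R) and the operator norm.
sigma(R) = closed disk {z in C : |z| ≤ 115}; ||R|| = 115

Note R = 115·U where U is the unit right shift (U x)_k = x_{k-1} (with x_0 := 0); so ||R|| = 115||U|| and sigma(R) = 115·sigma(U). ||R x||^2 = sum_{k≥1} |115x_k|^2 = 13225||x||^2, so ||R|| = 115 and sigma(R) ⊂ {|z| ≤ 115}. For any |lambda| < 115, the equation (R - lambda I) x = 0 forces x_1 = 0, then 115x_k = lambda x_{k+1} ⇒ x = 0, so R has no eigenvalues. But (R - lambda I) is not surjective for |lambda| < 115: solving (R - lambda I) x = e_1 would require x_n proportional to (lambda/115)^(-n), which is not in l^2. So every |lambda| < 115 lies in the residual spectrum. The boundary |lambda| = 115 is in the approximate point spectrum (the spectrum is closed). Hence sigma(R) is the closed disk of radius 115.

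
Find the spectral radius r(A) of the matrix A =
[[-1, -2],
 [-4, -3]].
r(A) = 5

The eigenvalues of A are the roots of its characteristic polynomial. With M = A (coefficients from the trace and determinant):
  p(λ) = det(λ I - M) = λ^2 + 4λ - 5.
For λ^2 + 4λ - 5 the discriminant is 36. It is a perfect square (6^2), so the roots are rational: λ = (-4 ± 6)/2 = 1, -5.
Thus the eigenvalues (to 4 decimals) are 1 (modulus 1); -5 (modulus 5). The spectral radius is the largest modulus: r(A) = 5. (Cross-check: r(A) ≤ ||A||_2 ≈ 5.3983; equality holds whenever A is normal, though it can also hold for some non-normal A.)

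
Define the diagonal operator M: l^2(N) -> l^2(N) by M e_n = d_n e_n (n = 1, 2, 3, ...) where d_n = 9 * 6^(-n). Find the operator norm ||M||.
||M|| = 3/2 (attained at n = 1)

For M diagonal, ||M|| = sup_n |d_n|. The sequence d_n = 9 * 6^(-n) is positive and strictly decreasing (ratio 6^(-1) < 1), so the supremum is d_1 = 9/6 = 3/2. Hence ||M|| = 3/2.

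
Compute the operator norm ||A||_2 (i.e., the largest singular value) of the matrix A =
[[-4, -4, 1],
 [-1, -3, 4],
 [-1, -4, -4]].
||A||_2 ≈ 7.4441 (= sqrt(largest eigenvalue of A^T A))

||A||_2 = sigma_max(A) = sqrt(lambda_max(A^T A)). Form the symmetric matrix M = A^T A =
[[18, 23, -4],
 [23, 41, 0],
 [-4, 0, 33]].
Its characteristic polynomial (trace, sum of principal 2x2 minors, determinant of M give the coefficients) is
  p(λ) = det(λ I - M) = λ^3 - 92λ^2 + 2140λ - 6241.
No integer candidate from the rational root theorem (±divisors of 6241) is a root, so the roots are irrational. The cubic discriminant is Δ = 1186644421 > 0, so there are three distinct real roots. p(3) = -622 and p(4) = 911 have opposite signs, so a root lies in (3, 4); Newton's method refines it to λ ≈ 3.393. p(33) = 128 and p(34) = -529 have opposite signs, so a root lies in (33, 34); Newton's method refines it to λ ≈ 33.1929. p(55) = -466 and p(56) = 703 have opposite signs, so a root lies in (55, 56); Newton's method refines it to λ ≈ 55.4141. Check (Vieta): the three roots sum to 92, matching tr M = 92.
So the eigenvalues of A^T A are ≈ 3.393, 33.1929, 55.4141 (all ≥ 0, as they must be for A^T A). The largest is λ_max ≈ 55.4141, hence ||A||_2 = sqrt(λ_max) ≈ 7.4441.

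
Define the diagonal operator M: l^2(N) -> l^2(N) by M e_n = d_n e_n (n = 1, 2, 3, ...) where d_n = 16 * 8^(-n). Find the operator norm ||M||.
||M|| = 2 (attained at n = 1)

For M diagonal, ||M|| = sup_n |d_n|. The sequence d_n = 16 * 8^(-n) is positive and strictly decreasing (ratio 8^(-1) < 1), so the supremum is d_1 = 16/8 = 2. Hence ||M|| = 2.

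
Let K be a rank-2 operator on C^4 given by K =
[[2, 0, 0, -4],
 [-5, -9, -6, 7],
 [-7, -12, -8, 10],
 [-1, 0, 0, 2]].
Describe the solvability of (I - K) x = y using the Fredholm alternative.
(I - K) is invertible (det(I - K) = -54 ≠ 0), so for every y in C^4 the equation (I - K) x = y has a unique solution.

K has rank 2 and factors as K = U V^T = u1 v1^T + u2 v2^T with u1 = (2, 1, 1, -1), v1 = (-1, -3, -2, 1), u2 = (2, -2, -3, -1), v2 = (2, 3, 2, -3) (multiplying out reproduces the displayed K). The nonzero eigenvalues of U V^T coincide with those of the 2 x 2 matrix G = V^T U = [[v1·u1, v1·u2], [v2·u1, v2·u2]] = [[-8, 9], [12, -5]], and by the Sylvester determinant identity det(I_4 - U V^T) = det(I_2 - V^T U) = det([[9, -9], [-12, 6]]) = (9)(6) - (-9)(-12) = -54. (Direct check: I - K =
[[-1, 0, 0, 4],
 [5, 10, 6, -7],
 [7, 12, 9, -10],
 [1, 0, 0, -1]]
has determinant -54.) The finite-dimensional Fredholm alternative says: either (I - K) is invertible, or ker(I - K) ≠ {0} and then range(I - K) = ker((I - K)^*)^⊥, with dim ker(I - K) = dim ker((I - K)^*). Since det(I - K) ≠ 0, 1 is not an eigenvalue of K and ker(I - K) = {0}, so we are in the first case: for every y there is a unique x = (I - K)^(-1) y. (Explicitly, by the Woodbury identity, (I - U V^T)^(-1) = I + U (I_2 - G)^(-1) V^T.)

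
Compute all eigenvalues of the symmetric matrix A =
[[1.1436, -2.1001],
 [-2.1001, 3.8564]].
sigma(A) ≈ {0, 5}

A is real symmetric, so its spectrum consists of real eigenvalues. Expanding the characteristic polynomial of the displayed matrix gives
  det(λ I - A) = p(λ) = λ^2 + (-5)λ + (0).
Solving p(λ) = 0 yields eigenvalues ≈ 0, 5. (A is shown rounded to 4 decimals, so these recover the underlying integer eigenvalues to within that precision.)
Verification: the trace of A = 5 equals the sum of eigenvalues 5, and det(A) ≈ -0.0002 matches the eigenvalue product 0.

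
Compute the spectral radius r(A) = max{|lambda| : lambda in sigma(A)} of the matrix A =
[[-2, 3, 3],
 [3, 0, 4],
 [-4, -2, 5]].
r(A) ≈ 5.5344

The eigenvalues of A are the roots of its characteristic polynomial. With M = A (coefficients from the trace, the sum of principal 2x2 minors, and det A):
  p(λ) = det(λ I - M) = λ^3 - 3λ^2 + λ + 127.
No integer candidate from the rational root theorem (±divisors of 127) is a root, so the roots are irrational. The cubic discriminant is Δ = -428620 < 0, so there is one real root and a complex-conjugate pair. p(-5) = -78 and p(-4) = 11 have opposite signs, so a root lies in (-5, -4); Newton's method refines it to λ ≈ -4.1462. Dividing out (λ - (-4.1462)) leaves approximately λ^2 - 7.1462λ + 30.6301. For λ^2 - 7.1462λ + 30.6301 the discriminant is -71.4516. It is negative, so the remaining roots are the complex-conjugate pair λ ≈ 3.5731 ± 4.2265i. Their product equals the constant term, so |λ|^2 ≈ 30.6301 and |λ| ≈ 5.5344.
Thus the eigenvalues (to 4 decimals) are -4.1462 (modulus 4.1462); 3.5731 ± 4.2265i (modulus 5.5344). The spectral radius is the largest modulus: r(A) ≈ 5.5344. (Cross-check: r(A) ≤ ||A||_2 ≈ 7.5546; equality holds whenever A is normal, though it can also hold for some non-normal A.)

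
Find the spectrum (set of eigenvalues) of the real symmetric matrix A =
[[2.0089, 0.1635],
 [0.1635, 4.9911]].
sigma(A) ≈ {2, 5}

A is real symmetric, so its spectrum consists of real eigenvalues. Expanding the characteristic polynomial of the displayed matrix gives
  det(λ I - A) = p(λ) = λ^2 + (-7)λ + (10).
Solving p(λ) = 0 yields eigenvalues ≈ 2, 5. (A is shown rounded to 4 decimals, so these recover the underlying integer eigenvalues to within that precision.)
Verification: the trace of A = 7 equals the sum of eigenvalues 7, and det(A) ≈ 9.9999 matches the eigenvalue product 10.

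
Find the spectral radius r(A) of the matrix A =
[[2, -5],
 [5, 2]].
r(A) = sqrt(29) ≈ 5.3852

The eigenvalues of A are the roots of its characteristic polynomial. With M = A (coefficients from the trace and determinant):
  p(λ) = det(λ I - M) = λ^2 - 4λ + 29.
For λ^2 - 4λ + 29 the discriminant is -100. It is negative, so the roots are the complex-conjugate pair λ = 2 ± (sqrt(100)/2) i ≈ 2 ± 5i. For a conjugate pair the product of the roots equals the constant term, so |λ|^2 = 29 and |λ| = sqrt(29) ≈ 5.3852.
Thus the eigenvalues (to 4 decimals) are 2 ± 5i (modulus 5.3852). The spectral radius is the largest modulus: r(A) = sqrt(29) ≈ 5.3852. (Cross-check: r(A) ≤ ||A||_2 ≈ 5.3852; equality holds whenever A is normal, though it can also hold for some non-normal A.)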